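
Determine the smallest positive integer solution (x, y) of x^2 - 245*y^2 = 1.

(x, y) = (51841, 3312)

First expand sqrt(245) as a continued fraction. With x_i = (sqrt(245) + m_i)/d_i and (m_0, d_0) = (0, 1): a_0 = floor(sqrt(245)) = 15, since 15^2 = 225 <= 245 < 256 = 16^2.
Iterate m_{i+1} = d_i*a_i - m_i, d_{i+1} = (245 - m_{i+1}^2)/d_i, a_{i+1} = floor((a_0 + m_{i+1})/d_{i+1}):
  m_1 = 1*15 - 0 = 15, d_1 = (245 - 15^2)/1 = 20/1 = 20, a_1 = floor((15 + 15)/20) = 1.
  m_2 = 20*1 - 15 = 5, d_2 = (245 - 5^2)/20 = 220/20 = 11, a_2 = floor((15 + 5)/11) = 1.
  m_3 = 11*1 - 5 = 6, d_3 = (245 - 6^2)/11 = 209/11 = 19, a_3 = floor((15 + 6)/19) = 1.
  m_4 = 19*1 - 6 = 13, d_4 = (245 - 13^2)/19 = 76/19 = 4, a_4 = floor((15 + 13)/4) = 7.
  m_5 = 4*7 - 13 = 15, d_5 = (245 - 15^2)/4 = 20/4 = 5, a_5 = floor((15 + 15)/5) = 6.
  m_6 = 5*6 - 15 = 15, d_6 = (245 - 15^2)/5 = 20/5 = 4, a_6 = floor((15 + 15)/4) = 7.
  m_7 = 4*7 - 15 = 13, d_7 = (245 - 13^2)/4 = 76/4 = 19, a_7 = floor((15 + 13)/19) = 1.
  m_8 = 19*1 - 13 = 6, d_8 = (245 - 6^2)/19 = 209/19 = 11, a_8 = floor((15 + 6)/11) = 1.
  m_9 = 11*1 - 6 = 5, d_9 = (245 - 5^2)/11 = 220/11 = 20, a_9 = floor((15 + 5)/20) = 1.
  m_10 = 20*1 - 5 = 15, d_10 = (245 - 15^2)/20 = 20/20 = 1, a_10 = floor((15 + 15)/1) = 30.
  m_11 = 1*30 - 15 = 15, d_11 = (245 - 15^2)/1 = 20/1 = 20: (m_11, d_11) = (m_1, d_1) = (15, 20), so from here the quotients repeat a_1, ..., a_10; the period length is 10.
So sqrt(245) = [15; (1, 1, 1, 7, 6, 7, 1, 1, 1, 30)] with period length k = 10.
k is even, so the fundamental solution of x^2 - 245y^2 = 1 is (p_{k-1}, q_{k-1}) = (p_9, q_9); compute convergents through index 9.
Convergents (p_i = a_i*p_{i-1} + p_{i-2}, q_i = a_i*q_{i-1} + q_{i-2} with p_{-2}=0, p_{-1}=1, q_{-2}=1, q_{-1}=0):
  i=0: a_0=15, p_0 = 15*1 + 0 = 15, q_0 = 15*0 + 1 = 1.
  i=1: a_1=1, p_1 = 1*15 + 1 = 16, q_1 = 1*1 + 0 = 1.
  i=2: a_2=1, p_2 = 1*16 + 15 = 31, q_2 = 1*1 + 1 = 2.
  i=3: a_3=1, p_3 = 1*31 + 16 = 47, q_3 = 1*2 + 1 = 3.
  i=4: a_4=7, p_4 = 7*47 + 31 = 360, q_4 = 7*3 + 2 = 23.
  i=5: a_5=6, p_5 = 6*360 + 47 = 2207, q_5 = 6*23 + 3 = 141.
  i=6: a_6=7, p_6 = 7*2207 + 360 = 15809, q_6 = 7*141 + 23 = 1010.
  i=7: a_7=1, p_7 = 1*15809 + 2207 = 18016, q_7 = 1*1010 + 141 = 1151.
  i=8: a_8=1, p_8 = 1*18016 + 15809 = 33825, q_8 = 1*1151 + 1010 = 2161.
  i=9: a_9=1, p_9 = 1*33825 + 18016 = 51841, q_9 = 1*2161 + 1151 = 3312.
Check: 51841^2 - 245*3312^2 = 2687489281 - 2687489280 = 1, so (x, y) = (51841, 3312) solves the equation, and by the theorem it is the least positive solution.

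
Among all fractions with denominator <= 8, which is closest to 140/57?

17/7

Expand x = 140/57 as a continued fraction with the Euclidean algorithm:
  140 = 2*57 + 26, so a_0 = 2.
  57 = 2*26 + 5, so a_1 = 2.
  26 = 5*5 + 1, so a_2 = 5.
  5 = 5*1 + 0, so a_3 = 5.
so x = [2; 2, 5, 5].
Convergents (p_i = a_i*p_{i-1} + p_{i-2}, q_i = a_i*q_{i-1} + q_{i-2} with p_{-2}=0, p_{-1}=1, q_{-2}=1, q_{-1}=0), until the denominator exceeds 8:
  i=0: a_0=2, p_0 = 2*1 + 0 = 2, q_0 = 2*0 + 1 = 1.
  i=1: a_1=2, p_1 = 2*2 + 1 = 5, q_1 = 2*1 + 0 = 2.
  i=2: a_2=5, p_2 = 5*5 + 2 = 27, q_2 = 5*2 + 1 = 11.
q_2 = 11 > 8, so the last convergent with denominator <= 8 is p_1/q_1 = 5/2.
The closest fraction with denominator <= 8 is either p_1/q_1 or the intermediate fraction (k*p_1 + p_0)/(k*q_1 + q_0) with the largest k >= 1 whose denominator stays <= 8; these approach x as k grows, and every other convergent or intermediate fraction in range is farther away.
Largest k: floor((8 - q_0)/q_1) = floor((8 - 1)/2) = 3.
That gives (3*5 + 2)/(3*2 + 1) = 17/7.
Compare the errors: |x - 5/2| = |140*2 - 5*57|/(57*2) = 5/114, and |x - 17/7| = |140*7 - 17*57|/(57*7) = 11/399.
Cross-multiplying, 11*114 = 1254 < 1995 = 5*399, so 11/399 is smaller: the intermediate fraction 17/7 is closer to x than 5/2.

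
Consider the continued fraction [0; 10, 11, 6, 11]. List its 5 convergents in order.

0/1, 1/10, 11/111, 67/676, 748/7547

Using the convergent recurrence p_i = a_i*p_{i-1} + p_{i-2}, q_i = a_i*q_{i-1} + q_{i-2} with p_{-2}=0, p_{-1}=1, q_{-2}=1, q_{-1}=0:
  i=0: a_0=0, p_0 = 0*1 + 0 = 0, q_0 = 0*0 + 1 = 1.
  i=1: a_1=10, p_1 = 10*0 + 1 = 1, q_1 = 10*1 + 0 = 10.
  i=2: a_2=11, p_2 = 11*1 + 0 = 11, q_2 = 11*10 + 1 = 111.
  i=3: a_3=6, p_3 = 6*11 + 1 = 67, q_3 = 6*111 + 10 = 676.
  i=4: a_4=11, p_4 = 11*67 + 11 = 748, q_4 = 11*676 + 111 = 7547.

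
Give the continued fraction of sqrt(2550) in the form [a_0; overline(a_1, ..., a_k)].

Write x_i = (sqrt(2550) + m_i)/d_i with (m_0, d_0) = (0, 1). a_0 = floor(sqrt(2550)) = 50, since 50^2 = 2500 <= 2550 < 2601 = 51^2.
Iterate m_{i+1} = d_i*a_i - m_i, d_{i+1} = (2550 - m_{i+1}^2)/d_i, a_{i+1} = floor((a_0 + m_{i+1})/d_{i+1}):
  m_1 = 1*50 - 0 = 50, d_1 = (2550 - 50^2)/1 = 50/1 = 50, a_1 = floor((50 + 50)/50) = 2.
  m_2 = 50*2 - 50 = 50, d_2 = (2550 - 50^2)/50 = 50/50 = 1, a_2 = floor((50 + 50)/1) = 100.
  m_3 = 1*100 - 50 = 50, d_3 = (2550 - 50^2)/1 = 50/1 = 50: (m_3, d_3) = (m_1, d_1) = (50, 50), so from here the quotients repeat a_1, a_2; the period length is 2.
Hence the expansion of sqrt(2550) is a_0 = 50 followed by the repeating block 2, 100 (period 2).

[50; overline(2, 100)]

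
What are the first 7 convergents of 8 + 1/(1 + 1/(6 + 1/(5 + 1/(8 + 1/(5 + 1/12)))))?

Using the convergent recurrence p_i = a_i*p_{i-1} + p_{i-2}, q_i = a_i*q_{i-1} + q_{i-2} with p_{-2}=0, p_{-1}=1, q_{-2}=1, q_{-1}=0:
  i=0: a_0=8, p_0 = 8*1 + 0 = 8, q_0 = 8*0 + 1 = 1.
  i=1: a_1=1, p_1 = 1*8 + 1 = 9, q_1 = 1*1 + 0 = 1.
  i=2: a_2=6, p_2 = 6*9 + 8 = 62, q_2 = 6*1 + 1 = 7.
  i=3: a_3=5, p_3 = 5*62 + 9 = 319, q_3 = 5*7 + 1 = 36.
  i=4: a_4=8, p_4 = 8*319 + 62 = 2614, q_4 = 8*36 + 7 = 295.
  i=5: a_5=5, p_5 = 5*2614 + 319 = 13389, q_5 = 5*295 + 36 = 1511.
  i=6: a_6=12, p_6 = 12*13389 + 2614 = 163282, q_6 = 12*1511 + 295 = 18427.

8/1, 9/1, 62/7, 319/36, 2614/295, 13389/1511, 163282/18427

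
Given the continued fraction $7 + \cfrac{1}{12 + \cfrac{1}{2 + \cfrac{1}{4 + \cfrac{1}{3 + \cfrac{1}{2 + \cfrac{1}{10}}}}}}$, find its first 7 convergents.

7/1, 85/12, 177/25, 793/112, 2556/361, 5905/834, 61606/8701

Using the convergent recurrence p_i = a_i*p_{i-1} + p_{i-2}, q_i = a_i*q_{i-1} + q_{i-2} with p_{-2}=0, p_{-1}=1, q_{-2}=1, q_{-1}=0:
  i=0: a_0=7, p_0 = 7*1 + 0 = 7, q_0 = 7*0 + 1 = 1.
  i=1: a_1=12, p_1 = 12*7 + 1 = 85, q_1 = 12*1 + 0 = 12.
  i=2: a_2=2, p_2 = 2*85 + 7 = 177, q_2 = 2*12 + 1 = 25.
  i=3: a_3=4, p_3 = 4*177 + 85 = 793, q_3 = 4*25 + 12 = 112.
  i=4: a_4=3, p_4 = 3*793 + 177 = 2556, q_4 = 3*112 + 25 = 361.
  i=5: a_5=2, p_5 = 2*2556 + 793 = 5905, q_5 = 2*361 + 112 = 834.
  i=6: a_6=10, p_6 = 10*5905 + 2556 = 61606, q_6 = 10*834 + 361 = 8701.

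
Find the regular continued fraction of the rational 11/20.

[0; 1, 1, 4, 2]

Run the Euclidean algorithm on 11 and 20; the successive quotients are the partial quotients a_0, a_1, ... (each step inverts the fractional part left over by the previous one):
  11 = 0*20 + 11, so a_0 = 0.
  20 = 1*11 + 9, so a_1 = 1.
  11 = 1*9 + 2, so a_2 = 1.
  9 = 4*2 + 1, so a_3 = 4.
  2 = 2*1 + 0, so a_4 = 2.
The remainder reaches 0 after 5 divisions, so the expansion has 5 partial quotients, read off in order.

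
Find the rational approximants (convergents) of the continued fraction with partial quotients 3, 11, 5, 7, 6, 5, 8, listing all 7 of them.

3/1, 34/11, 173/56, 1245/403, 7643/2474, 39460/12773, 323323/104658

Using the convergent recurrence p_i = a_i*p_{i-1} + p_{i-2}, q_i = a_i*q_{i-1} + q_{i-2} with p_{-2}=0, p_{-1}=1, q_{-2}=1, q_{-1}=0:
  i=0: a_0=3, p_0 = 3*1 + 0 = 3, q_0 = 3*0 + 1 = 1.
  i=1: a_1=11, p_1 = 11*3 + 1 = 34, q_1 = 11*1 + 0 = 11.
  i=2: a_2=5, p_2 = 5*34 + 3 = 173, q_2 = 5*11 + 1 = 56.
  i=3: a_3=7, p_3 = 7*173 + 34 = 1245, q_3 = 7*56 + 11 = 403.
  i=4: a_4=6, p_4 = 6*1245 + 173 = 7643, q_4 = 6*403 + 56 = 2474.
  i=5: a_5=5, p_5 = 5*7643 + 1245 = 39460, q_5 = 5*2474 + 403 = 12773.
  i=6: a_6=8, p_6 = 8*39460 + 7643 = 323323, q_6 = 8*12773 + 2474 = 104658.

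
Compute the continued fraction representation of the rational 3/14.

[0; 4, 1, 2]

Run the Euclidean algorithm on 3 and 14; the successive quotients are the partial quotients a_0, a_1, ... (each step inverts the fractional part left over by the previous one):
  3 = 0*14 + 3, so a_0 = 0.
  14 = 4*3 + 2, so a_1 = 4.
  3 = 1*2 + 1, so a_2 = 1.
  2 = 2*1 + 0, so a_3 = 2.
The remainder reaches 0 after 4 divisions, so the expansion has 4 partial quotients, read off in order.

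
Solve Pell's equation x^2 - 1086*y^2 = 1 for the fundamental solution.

First expand sqrt(1086) as a continued fraction. With x_i = (sqrt(1086) + m_i)/d_i and (m_0, d_0) = (0, 1): a_0 = floor(sqrt(1086)) = 32, since 32^2 = 1024 <= 1086 < 1089 = 33^2.
Iterate m_{i+1} = d_i*a_i - m_i, d_{i+1} = (1086 - m_{i+1}^2)/d_i, a_{i+1} = floor((a_0 + m_{i+1})/d_{i+1}):
  m_1 = 1*32 - 0 = 32, d_1 = (1086 - 32^2)/1 = 62/1 = 62, a_1 = floor((32 + 32)/62) = 1.
  m_2 = 62*1 - 32 = 30, d_2 = (1086 - 30^2)/62 = 186/62 = 3, a_2 = floor((32 + 30)/3) = 20.
  m_3 = 3*20 - 30 = 30, d_3 = (1086 - 30^2)/3 = 186/3 = 62, a_3 = floor((32 + 30)/62) = 1.
  m_4 = 62*1 - 30 = 32, d_4 = (1086 - 32^2)/62 = 62/62 = 1, a_4 = floor((32 + 32)/1) = 64.
  m_5 = 1*64 - 32 = 32, d_5 = (1086 - 32^2)/1 = 62/1 = 62: (m_5, d_5) = (m_1, d_1) = (32, 62), so from here the quotients repeat a_1, ..., a_4; the period length is 4.
So sqrt(1086) = [32; (1, 20, 1, 64)] with period length k = 4.
k is even, so the fundamental solution of x^2 - 1086y^2 = 1 is (p_{k-1}, q_{k-1}) = (p_3, q_3); compute convergents through index 3.
Convergents (p_i = a_i*p_{i-1} + p_{i-2}, q_i = a_i*q_{i-1} + q_{i-2} with p_{-2}=0, p_{-1}=1, q_{-2}=1, q_{-1}=0):
  i=0: a_0=32, p_0 = 32*1 + 0 = 32, q_0 = 32*0 + 1 = 1.
  i=1: a_1=1, p_1 = 1*32 + 1 = 33, q_1 = 1*1 + 0 = 1.
  i=2: a_2=20, p_2 = 20*33 + 32 = 692, q_2 = 20*1 + 1 = 21.
  i=3: a_3=1, p_3 = 1*692 + 33 = 725, q_3 = 1*21 + 1 = 22.
Check: 725^2 - 1086*22^2 = 525625 - 525624 = 1, so (x, y) = (725, 22) solves the equation, and by the theorem it is the least positive solution.

(x, y) = (725, 22)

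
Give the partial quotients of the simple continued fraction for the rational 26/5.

Run the Euclidean algorithm on 26 and 5; the successive quotients are the partial quotients a_0, a_1, ... (each step inverts the fractional part left over by the previous one):
  26 = 5*5 + 1, so a_0 = 5.
  5 = 5*1 + 0, so a_1 = 5.
The remainder reaches 0 after 2 divisions, so the expansion has 2 partial quotients, read off in order.

[5; 5]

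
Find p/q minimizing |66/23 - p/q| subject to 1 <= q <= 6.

17/6

Expand x = 66/23 as a continued fraction with the Euclidean algorithm:
  66 = 2*23 + 20, so a_0 = 2.
  23 = 1*20 + 3, so a_1 = 1.
  20 = 6*3 + 2, so a_2 = 6.
  3 = 1*2 + 1, so a_3 = 1.
  2 = 2*1 + 0, so a_4 = 2.
so x = [2; 1, 6, 1, 2].
Convergents (p_i = a_i*p_{i-1} + p_{i-2}, q_i = a_i*q_{i-1} + q_{i-2} with p_{-2}=0, p_{-1}=1, q_{-2}=1, q_{-1}=0), until the denominator exceeds 6:
  i=0: a_0=2, p_0 = 2*1 + 0 = 2, q_0 = 2*0 + 1 = 1.
  i=1: a_1=1, p_1 = 1*2 + 1 = 3, q_1 = 1*1 + 0 = 1.
  i=2: a_2=6, p_2 = 6*3 + 2 = 20, q_2 = 6*1 + 1 = 7.
q_2 = 7 > 6, so the last convergent with denominator <= 6 is p_1/q_1 = 3/1.
The closest fraction with denominator <= 6 is either p_1/q_1 or the intermediate fraction (k*p_1 + p_0)/(k*q_1 + q_0) with the largest k >= 1 whose denominator stays <= 6; these approach x as k grows, and every other convergent or intermediate fraction in range is farther away.
Largest k: floor((6 - q_0)/q_1) = floor((6 - 1)/1) = 5.
That gives (5*3 + 2)/(5*1 + 1) = 17/6.
Compare the errors: |x - 3/1| = |66*1 - 3*23|/(23*1) = 3/23, and |x - 17/6| = |66*6 - 17*23|/(23*6) = 5/138.
Cross-multiplying, 5*23 = 115 < 414 = 3*138, so 5/138 is smaller: the intermediate fraction 17/6 is closer to x than 3/1.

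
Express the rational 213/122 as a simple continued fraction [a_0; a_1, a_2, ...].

[1; 1, 2, 1, 14, 2]

Run the Euclidean algorithm on 213 and 122; the successive quotients are the partial quotients a_0, a_1, ... (each step inverts the fractional part left over by the previous one):
  213 = 1*122 + 91, so a_0 = 1.
  122 = 1*91 + 31, so a_1 = 1.
  91 = 2*31 + 29, so a_2 = 2.
  31 = 1*29 + 2, so a_3 = 1.
  29 = 14*2 + 1, so a_4 = 14.
  2 = 2*1 + 0, so a_5 = 2.
The remainder reaches 0 after 6 divisions, so the expansion has 6 partial quotients, read off in order.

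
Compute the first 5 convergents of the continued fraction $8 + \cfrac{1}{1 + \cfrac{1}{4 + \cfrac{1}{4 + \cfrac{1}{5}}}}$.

8/1, 9/1, 44/5, 185/21, 969/110

Using the convergent recurrence p_i = a_i*p_{i-1} + p_{i-2}, q_i = a_i*q_{i-1} + q_{i-2} with p_{-2}=0, p_{-1}=1, q_{-2}=1, q_{-1}=0:
  i=0: a_0=8, p_0 = 8*1 + 0 = 8, q_0 = 8*0 + 1 = 1.
  i=1: a_1=1, p_1 = 1*8 + 1 = 9, q_1 = 1*1 + 0 = 1.
  i=2: a_2=4, p_2 = 4*9 + 8 = 44, q_2 = 4*1 + 1 = 5.
  i=3: a_3=4, p_3 = 4*44 + 9 = 185, q_3 = 4*5 + 1 = 21.
  i=4: a_4=5, p_4 = 5*185 + 44 = 969, q_4 = 5*21 + 5 = 110.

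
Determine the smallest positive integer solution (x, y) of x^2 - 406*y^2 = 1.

First expand sqrt(406) as a continued fraction. With x_i = (sqrt(406) + m_i)/d_i and (m_0, d_0) = (0, 1): a_0 = floor(sqrt(406)) = 20, since 20^2 = 400 <= 406 < 441 = 21^2.
Iterate m_{i+1} = d_i*a_i - m_i, d_{i+1} = (406 - m_{i+1}^2)/d_i, a_{i+1} = floor((a_0 + m_{i+1})/d_{i+1}):
  m_1 = 1*20 - 0 = 20, d_1 = (406 - 20^2)/1 = 6/1 = 6, a_1 = floor((20 + 20)/6) = 6.
  m_2 = 6*6 - 20 = 16, d_2 = (406 - 16^2)/6 = 150/6 = 25, a_2 = floor((20 + 16)/25) = 1.
  m_3 = 25*1 - 16 = 9, d_3 = (406 - 9^2)/25 = 325/25 = 13, a_3 = floor((20 + 9)/13) = 2.
  m_4 = 13*2 - 9 = 17, d_4 = (406 - 17^2)/13 = 117/13 = 9, a_4 = floor((20 + 17)/9) = 4.
  m_5 = 9*4 - 17 = 19, d_5 = (406 - 19^2)/9 = 45/9 = 5, a_5 = floor((20 + 19)/5) = 7.
  m_6 = 5*7 - 19 = 16, d_6 = (406 - 16^2)/5 = 150/5 = 30, a_6 = floor((20 + 16)/30) = 1.
  m_7 = 30*1 - 16 = 14, d_7 = (406 - 14^2)/30 = 210/30 = 7, a_7 = floor((20 + 14)/7) = 4.
  m_8 = 7*4 - 14 = 14, d_8 = (406 - 14^2)/7 = 210/7 = 30, a_8 = floor((20 + 14)/30) = 1.
  m_9 = 30*1 - 14 = 16, d_9 = (406 - 16^2)/30 = 150/30 = 5, a_9 = floor((20 + 16)/5) = 7.
  m_10 = 5*7 - 16 = 19, d_10 = (406 - 19^2)/5 = 45/5 = 9, a_10 = floor((20 + 19)/9) = 4.
  m_11 = 9*4 - 19 = 17, d_11 = (406 - 17^2)/9 = 117/9 = 13, a_11 = floor((20 + 17)/13) = 2.
  m_12 = 13*2 - 17 = 9, d_12 = (406 - 9^2)/13 = 325/13 = 25, a_12 = floor((20 + 9)/25) = 1.
  m_13 = 25*1 - 9 = 16, d_13 = (406 - 16^2)/25 = 150/25 = 6, a_13 = floor((20 + 16)/6) = 6.
  m_14 = 6*6 - 16 = 20, d_14 = (406 - 20^2)/6 = 6/6 = 1, a_14 = floor((20 + 20)/1) = 40.
  m_15 = 1*40 - 20 = 20, d_15 = (406 - 20^2)/1 = 6/1 = 6: (m_15, d_15) = (m_1, d_1) = (20, 6), so from here the quotients repeat a_1, ..., a_14; the period length is 14.
So sqrt(406) = [20; (6, 1, 2, 4, 7, 1, 4, 1, 7, 4, 2, 1, 6, 40)] with period length k = 14.
k is even, so the fundamental solution of x^2 - 406y^2 = 1 is (p_{k-1}, q_{k-1}) = (p_13, q_13); compute convergents through index 13.
Convergents (p_i = a_i*p_{i-1} + p_{i-2}, q_i = a_i*q_{i-1} + q_{i-2} with p_{-2}=0, p_{-1}=1, q_{-2}=1, q_{-1}=0):
  i=0: a_0=20, p_0 = 20*1 + 0 = 20, q_0 = 20*0 + 1 = 1.
  i=1: a_1=6, p_1 = 6*20 + 1 = 121, q_1 = 6*1 + 0 = 6.
  i=2: a_2=1, p_2 = 1*121 + 20 = 141, q_2 = 1*6 + 1 = 7.
  i=3: a_3=2, p_3 = 2*141 + 121 = 403, q_3 = 2*7 + 6 = 20.
  i=4: a_4=4, p_4 = 4*403 + 141 = 1753, q_4 = 4*20 + 7 = 87.
  i=5: a_5=7, p_5 = 7*1753 + 403 = 12674, q_5 = 7*87 + 20 = 629.
  i=6: a_6=1, p_6 = 1*12674 + 1753 = 14427, q_6 = 1*629 + 87 = 716.
  i=7: a_7=4, p_7 = 4*14427 + 12674 = 70382, q_7 = 4*716 + 629 = 3493.
  i=8: a_8=1, p_8 = 1*70382 + 14427 = 84809, q_8 = 1*3493 + 716 = 4209.
  i=9: a_9=7, p_9 = 7*84809 + 70382 = 664045, q_9 = 7*4209 + 3493 = 32956.
  i=10: a_10=4, p_10 = 4*664045 + 84809 = 2740989, q_10 = 4*32956 + 4209 = 136033.
  i=11: a_11=2, p_11 = 2*2740989 + 664045 = 6146023, q_11 = 2*136033 + 32956 = 305022.
  i=12: a_12=1, p_12 = 1*6146023 + 2740989 = 8887012, q_12 = 1*305022 + 136033 = 441055.
  i=13: a_13=6, p_13 = 6*8887012 + 6146023 = 59468095, q_13 = 6*441055 + 305022 = 2951352.
Check: 59468095^2 - 406*2951352^2 = 3536454322929025 - 3536454322929024 = 1, so (x, y) = (59468095, 2951352) solves the equation, and by the theorem it is the least positive solution.

(x, y) = (59468095, 2951352)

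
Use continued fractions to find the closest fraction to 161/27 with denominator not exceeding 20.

Expand x = 161/27 as a continued fraction with the Euclidean algorithm:
  161 = 5*27 + 26, so a_0 = 5.
  27 = 1*26 + 1, so a_1 = 1.
  26 = 26*1 + 0, so a_2 = 26.
so x = [5; 1, 26].
Convergents (p_i = a_i*p_{i-1} + p_{i-2}, q_i = a_i*q_{i-1} + q_{i-2} with p_{-2}=0, p_{-1}=1, q_{-2}=1, q_{-1}=0), until the denominator exceeds 20:
  i=0: a_0=5, p_0 = 5*1 + 0 = 5, q_0 = 5*0 + 1 = 1.
  i=1: a_1=1, p_1 = 1*5 + 1 = 6, q_1 = 1*1 + 0 = 1.
  i=2: a_2=26, p_2 = 26*6 + 5 = 161, q_2 = 26*1 + 1 = 27.
q_2 = 27 > 20, so the last convergent with denominator <= 20 is p_1/q_1 = 6/1.
The closest fraction with denominator <= 20 is either p_1/q_1 or the intermediate fraction (k*p_1 + p_0)/(k*q_1 + q_0) with the largest k >= 1 whose denominator stays <= 20; these approach x as k grows, and every other convergent or intermediate fraction in range is farther away.
Largest k: floor((20 - q_0)/q_1) = floor((20 - 1)/1) = 19.
That gives (19*6 + 5)/(19*1 + 1) = 119/20.
Compare the errors: |x - 6/1| = |161*1 - 6*27|/(27*1) = 1/27, and |x - 119/20| = |161*20 - 119*27|/(27*20) = 7/540.
Cross-multiplying, 7*27 = 189 < 540 = 1*540, so 7/540 is smaller: the intermediate fraction 119/20 is closer to x than 6/1.

119/20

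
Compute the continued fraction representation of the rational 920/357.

Run the Euclidean algorithm on 920 and 357; the successive quotients are the partial quotients a_0, a_1, ... (each step inverts the fractional part left over by the previous one):
  920 = 2*357 + 206, so a_0 = 2.
  357 = 1*206 + 151, so a_1 = 1.
  206 = 1*151 + 55, so a_2 = 1.
  151 = 2*55 + 41, so a_3 = 2.
  55 = 1*41 + 14, so a_4 = 1.
  41 = 2*14 + 13, so a_5 = 2.
  14 = 1*13 + 1, so a_6 = 1.
  13 = 13*1 + 0, so a_7 = 13.
The remainder reaches 0 after 8 divisions, so the expansion has 8 partial quotients, read off in order.

[2; 1, 1, 2, 1, 2, 1, 13]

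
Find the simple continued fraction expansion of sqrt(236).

Write x_i = (sqrt(236) + m_i)/d_i with (m_0, d_0) = (0, 1). a_0 = floor(sqrt(236)) = 15, since 15^2 = 225 <= 236 < 256 = 16^2.
Iterate m_{i+1} = d_i*a_i - m_i, d_{i+1} = (236 - m_{i+1}^2)/d_i, a_{i+1} = floor((a_0 + m_{i+1})/d_{i+1}):
  m_1 = 1*15 - 0 = 15, d_1 = (236 - 15^2)/1 = 11/1 = 11, a_1 = floor((15 + 15)/11) = 2.
  m_2 = 11*2 - 15 = 7, d_2 = (236 - 7^2)/11 = 187/11 = 17, a_2 = floor((15 + 7)/17) = 1.
  m_3 = 17*1 - 7 = 10, d_3 = (236 - 10^2)/17 = 136/17 = 8, a_3 = floor((15 + 10)/8) = 3.
  m_4 = 8*3 - 10 = 14, d_4 = (236 - 14^2)/8 = 40/8 = 5, a_4 = floor((15 + 14)/5) = 5.
  m_5 = 5*5 - 14 = 11, d_5 = (236 - 11^2)/5 = 115/5 = 23, a_5 = floor((15 + 11)/23) = 1.
  m_6 = 23*1 - 11 = 12, d_6 = (236 - 12^2)/23 = 92/23 = 4, a_6 = floor((15 + 12)/4) = 6.
  m_7 = 4*6 - 12 = 12, d_7 = (236 - 12^2)/4 = 92/4 = 23, a_7 = floor((15 + 12)/23) = 1.
  m_8 = 23*1 - 12 = 11, d_8 = (236 - 11^2)/23 = 115/23 = 5, a_8 = floor((15 + 11)/5) = 5.
  m_9 = 5*5 - 11 = 14, d_9 = (236 - 14^2)/5 = 40/5 = 8, a_9 = floor((15 + 14)/8) = 3.
  m_10 = 8*3 - 14 = 10, d_10 = (236 - 10^2)/8 = 136/8 = 17, a_10 = floor((15 + 10)/17) = 1.
  m_11 = 17*1 - 10 = 7, d_11 = (236 - 7^2)/17 = 187/17 = 11, a_11 = floor((15 + 7)/11) = 2.
  m_12 = 11*2 - 7 = 15, d_12 = (236 - 15^2)/11 = 11/11 = 1, a_12 = floor((15 + 15)/1) = 30.
  m_13 = 1*30 - 15 = 15, d_13 = (236 - 15^2)/1 = 11/1 = 11: (m_13, d_13) = (m_1, d_1) = (15, 11), so from here the quotients repeat a_1, ..., a_12; the period length is 12.
Hence the expansion of sqrt(236) is a_0 = 15 followed by the repeating block 2, 1, 3, 5, 1, 6, 1, 5, 3, 1, 2, 30 (period 12).

[15; (2, 1, 3, 5, 1, 6, 1, 5, 3, 1, 2, 30)]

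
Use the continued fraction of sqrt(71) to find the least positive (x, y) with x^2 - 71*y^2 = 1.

(x, y) = (3480, 413)

First expand sqrt(71) as a continued fraction. With x_i = (sqrt(71) + m_i)/d_i and (m_0, d_0) = (0, 1): a_0 = floor(sqrt(71)) = 8, since 8^2 = 64 <= 71 < 81 = 9^2.
Iterate m_{i+1} = d_i*a_i - m_i, d_{i+1} = (71 - m_{i+1}^2)/d_i, a_{i+1} = floor((a_0 + m_{i+1})/d_{i+1}):
  m_1 = 1*8 - 0 = 8, d_1 = (71 - 8^2)/1 = 7/1 = 7, a_1 = floor((8 + 8)/7) = 2.
  m_2 = 7*2 - 8 = 6, d_2 = (71 - 6^2)/7 = 35/7 = 5, a_2 = floor((8 + 6)/5) = 2.
  m_3 = 5*2 - 6 = 4, d_3 = (71 - 4^2)/5 = 55/5 = 11, a_3 = floor((8 + 4)/11) = 1.
  m_4 = 11*1 - 4 = 7, d_4 = (71 - 7^2)/11 = 22/11 = 2, a_4 = floor((8 + 7)/2) = 7.
  m_5 = 2*7 - 7 = 7, d_5 = (71 - 7^2)/2 = 22/2 = 11, a_5 = floor((8 + 7)/11) = 1.
  m_6 = 11*1 - 7 = 4, d_6 = (71 - 4^2)/11 = 55/11 = 5, a_6 = floor((8 + 4)/5) = 2.
  m_7 = 5*2 - 4 = 6, d_7 = (71 - 6^2)/5 = 35/5 = 7, a_7 = floor((8 + 6)/7) = 2.
  m_8 = 7*2 - 6 = 8, d_8 = (71 - 8^2)/7 = 7/7 = 1, a_8 = floor((8 + 8)/1) = 16.
  m_9 = 1*16 - 8 = 8, d_9 = (71 - 8^2)/1 = 7/1 = 7: (m_9, d_9) = (m_1, d_1) = (8, 7), so from here the quotients repeat a_1, ..., a_8; the period length is 8.
So sqrt(71) = [8; (2, 2, 1, 7, 1, 2, 2, 16)] with period length k = 8.
k is even, so the fundamental solution of x^2 - 71y^2 = 1 is (p_{k-1}, q_{k-1}) = (p_7, q_7); compute convergents through index 7.
Convergents (p_i = a_i*p_{i-1} + p_{i-2}, q_i = a_i*q_{i-1} + q_{i-2} with p_{-2}=0, p_{-1}=1, q_{-2}=1, q_{-1}=0):
  i=0: a_0=8, p_0 = 8*1 + 0 = 8, q_0 = 8*0 + 1 = 1.
  i=1: a_1=2, p_1 = 2*8 + 1 = 17, q_1 = 2*1 + 0 = 2.
  i=2: a_2=2, p_2 = 2*17 + 8 = 42, q_2 = 2*2 + 1 = 5.
  i=3: a_3=1, p_3 = 1*42 + 17 = 59, q_3 = 1*5 + 2 = 7.
  i=4: a_4=7, p_4 = 7*59 + 42 = 455, q_4 = 7*7 + 5 = 54.
  i=5: a_5=1, p_5 = 1*455 + 59 = 514, q_5 = 1*54 + 7 = 61.
  i=6: a_6=2, p_6 = 2*514 + 455 = 1483, q_6 = 2*61 + 54 = 176.
  i=7: a_7=2, p_7 = 2*1483 + 514 = 3480, q_7 = 2*176 + 61 = 413.
Check: 3480^2 - 71*413^2 = 12110400 - 12110399 = 1, so (x, y) = (3480, 413) solves the equation, and by the theorem it is the least positive solution.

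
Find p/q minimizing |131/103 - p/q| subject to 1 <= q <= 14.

14/11

Expand x = 131/103 as a continued fraction with the Euclidean algorithm:
  131 = 1*103 + 28, so a_0 = 1.
  103 = 3*28 + 19, so a_1 = 3.
  28 = 1*19 + 9, so a_2 = 1.
  19 = 2*9 + 1, so a_3 = 2.
  9 = 9*1 + 0, so a_4 = 9.
so x = [1; 3, 1, 2, 9].
Convergents (p_i = a_i*p_{i-1} + p_{i-2}, q_i = a_i*q_{i-1} + q_{i-2} with p_{-2}=0, p_{-1}=1, q_{-2}=1, q_{-1}=0), until the denominator exceeds 14:
  i=0: a_0=1, p_0 = 1*1 + 0 = 1, q_0 = 1*0 + 1 = 1.
  i=1: a_1=3, p_1 = 3*1 + 1 = 4, q_1 = 3*1 + 0 = 3.
  i=2: a_2=1, p_2 = 1*4 + 1 = 5, q_2 = 1*3 + 1 = 4.
  i=3: a_3=2, p_3 = 2*5 + 4 = 14, q_3 = 2*4 + 3 = 11.
  i=4: a_4=9, p_4 = 9*14 + 5 = 131, q_4 = 9*11 + 4 = 103.
q_4 = 103 > 14, so the last convergent with denominator <= 14 is p_3/q_3 = 14/11.
The closest fraction with denominator <= 14 is either p_3/q_3 or the intermediate fraction (k*p_3 + p_2)/(k*q_3 + q_2) with the largest k >= 1 whose denominator stays <= 14; these approach x as k grows, and every other convergent or intermediate fraction in range is farther away.
Largest k: floor((14 - q_2)/q_3) = floor((14 - 4)/11) = 0.
Since k = 0, no intermediate fraction beyond p_3/q_3 has denominator <= 14, so the convergent 14/11 is the closest (its error is |131*11 - 14*103|/(103*11) = 1/1133).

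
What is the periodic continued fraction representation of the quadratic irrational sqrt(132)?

Write x_i = (sqrt(132) + m_i)/d_i with (m_0, d_0) = (0, 1). a_0 = floor(sqrt(132)) = 11, since 11^2 = 121 <= 132 < 144 = 12^2.
Iterate m_{i+1} = d_i*a_i - m_i, d_{i+1} = (132 - m_{i+1}^2)/d_i, a_{i+1} = floor((a_0 + m_{i+1})/d_{i+1}):
  m_1 = 1*11 - 0 = 11, d_1 = (132 - 11^2)/1 = 11/1 = 11, a_1 = floor((11 + 11)/11) = 2.
  m_2 = 11*2 - 11 = 11, d_2 = (132 - 11^2)/11 = 11/11 = 1, a_2 = floor((11 + 11)/1) = 22.
  m_3 = 1*22 - 11 = 11, d_3 = (132 - 11^2)/1 = 11/1 = 11: (m_3, d_3) = (m_1, d_1) = (11, 11), so from here the quotients repeat a_1, a_2; the period length is 2.
Hence the expansion of sqrt(132) is a_0 = 11 followed by the repeating block 2, 22 (period 2).

[11; (2, 22)]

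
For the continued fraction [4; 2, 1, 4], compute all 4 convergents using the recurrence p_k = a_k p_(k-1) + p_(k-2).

Using the convergent recurrence p_i = a_i*p_{i-1} + p_{i-2}, q_i = a_i*q_{i-1} + q_{i-2} with p_{-2}=0, p_{-1}=1, q_{-2}=1, q_{-1}=0:
  i=0: a_0=4, p_0 = 4*1 + 0 = 4, q_0 = 4*0 + 1 = 1.
  i=1: a_1=2, p_1 = 2*4 + 1 = 9, q_1 = 2*1 + 0 = 2.
  i=2: a_2=1, p_2 = 1*9 + 4 = 13, q_2 = 1*2 + 1 = 3.
  i=3: a_3=4, p_3 = 4*13 + 9 = 61, q_3 = 4*3 + 2 = 14.

4/1, 9/2, 13/3, 61/14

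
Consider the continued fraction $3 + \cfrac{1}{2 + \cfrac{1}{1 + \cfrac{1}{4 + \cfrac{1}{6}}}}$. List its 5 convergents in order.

3/1, 7/2, 10/3, 47/14, 292/87

Using the convergent recurrence p_i = a_i*p_{i-1} + p_{i-2}, q_i = a_i*q_{i-1} + q_{i-2} with p_{-2}=0, p_{-1}=1, q_{-2}=1, q_{-1}=0:
  i=0: a_0=3, p_0 = 3*1 + 0 = 3, q_0 = 3*0 + 1 = 1.
  i=1: a_1=2, p_1 = 2*3 + 1 = 7, q_1 = 2*1 + 0 = 2.
  i=2: a_2=1, p_2 = 1*7 + 3 = 10, q_2 = 1*2 + 1 = 3.
  i=3: a_3=4, p_3 = 4*10 + 7 = 47, q_3 = 4*3 + 2 = 14.
  i=4: a_4=6, p_4 = 6*47 + 10 = 292, q_4 = 6*14 + 3 = 87.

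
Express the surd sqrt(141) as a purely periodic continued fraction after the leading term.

[11; (1, 6, 1, 22)]

Write x_i = (sqrt(141) + m_i)/d_i with (m_0, d_0) = (0, 1). a_0 = floor(sqrt(141)) = 11, since 11^2 = 121 <= 141 < 144 = 12^2.
Iterate m_{i+1} = d_i*a_i - m_i, d_{i+1} = (141 - m_{i+1}^2)/d_i, a_{i+1} = floor((a_0 + m_{i+1})/d_{i+1}):
  m_1 = 1*11 - 0 = 11, d_1 = (141 - 11^2)/1 = 20/1 = 20, a_1 = floor((11 + 11)/20) = 1.
  m_2 = 20*1 - 11 = 9, d_2 = (141 - 9^2)/20 = 60/20 = 3, a_2 = floor((11 + 9)/3) = 6.
  m_3 = 3*6 - 9 = 9, d_3 = (141 - 9^2)/3 = 60/3 = 20, a_3 = floor((11 + 9)/20) = 1.
  m_4 = 20*1 - 9 = 11, d_4 = (141 - 11^2)/20 = 20/20 = 1, a_4 = floor((11 + 11)/1) = 22.
  m_5 = 1*22 - 11 = 11, d_5 = (141 - 11^2)/1 = 20/1 = 20: (m_5, d_5) = (m_1, d_1) = (11, 20), so from here the quotients repeat a_1, ..., a_4; the period length is 4.
Hence the expansion of sqrt(141) is a_0 = 11 followed by the repeating block 1, 6, 1, 22 (period 4).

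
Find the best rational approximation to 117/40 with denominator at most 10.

Expand x = 117/40 as a continued fraction with the Euclidean algorithm:
  117 = 2*40 + 37, so a_0 = 2.
  40 = 1*37 + 3, so a_1 = 1.
  37 = 12*3 + 1, so a_2 = 12.
  3 = 3*1 + 0, so a_3 = 3.
so x = [2; 1, 12, 3].
Convergents (p_i = a_i*p_{i-1} + p_{i-2}, q_i = a_i*q_{i-1} + q_{i-2} with p_{-2}=0, p_{-1}=1, q_{-2}=1, q_{-1}=0), until the denominator exceeds 10:
  i=0: a_0=2, p_0 = 2*1 + 0 = 2, q_0 = 2*0 + 1 = 1.
  i=1: a_1=1, p_1 = 1*2 + 1 = 3, q_1 = 1*1 + 0 = 1.
  i=2: a_2=12, p_2 = 12*3 + 2 = 38, q_2 = 12*1 + 1 = 13.
q_2 = 13 > 10, so the last convergent with denominator <= 10 is p_1/q_1 = 3/1.
The closest fraction with denominator <= 10 is either p_1/q_1 or the intermediate fraction (k*p_1 + p_0)/(k*q_1 + q_0) with the largest k >= 1 whose denominator stays <= 10; these approach x as k grows, and every other convergent or intermediate fraction in range is farther away.
Largest k: floor((10 - q_0)/q_1) = floor((10 - 1)/1) = 9.
That gives (9*3 + 2)/(9*1 + 1) = 29/10.
Compare the errors: |x - 3/1| = |117*1 - 3*40|/(40*1) = 3/40, and |x - 29/10| = |117*10 - 29*40|/(40*10) = 10/400.
Cross-multiplying, 10*40 = 400 < 1200 = 3*400, so 10/400 is smaller: the intermediate fraction 29/10 is closer to x than 3/1.

29/10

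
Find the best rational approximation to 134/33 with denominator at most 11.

45/11

Expand x = 134/33 as a continued fraction with the Euclidean algorithm:
  134 = 4*33 + 2, so a_0 = 4.
  33 = 16*2 + 1, so a_1 = 16.
  2 = 2*1 + 0, so a_2 = 2.
so x = [4; 16, 2].
Convergents (p_i = a_i*p_{i-1} + p_{i-2}, q_i = a_i*q_{i-1} + q_{i-2} with p_{-2}=0, p_{-1}=1, q_{-2}=1, q_{-1}=0), until the denominator exceeds 11:
  i=0: a_0=4, p_0 = 4*1 + 0 = 4, q_0 = 4*0 + 1 = 1.
  i=1: a_1=16, p_1 = 16*4 + 1 = 65, q_1 = 16*1 + 0 = 16.
q_1 = 16 > 11, so the last convergent with denominator <= 11 is p_0/q_0 = 4/1.
The closest fraction with denominator <= 11 is either p_0/q_0 or the intermediate fraction (k*p_0 + p_{-1})/(k*q_0 + q_{-1}) with the largest k >= 1 whose denominator stays <= 11; these approach x as k grows, and every other convergent or intermediate fraction in range is farther away.
Largest k: floor((11 - q_{-1})/q_0) = floor((11 - 0)/1) = 11 (using the seeds p_{-1} = 1, q_{-1} = 0).
That gives (11*4 + 1)/(11*1 + 0) = 45/11.
Compare the errors: |x - 4/1| = |134*1 - 4*33|/(33*1) = 2/33, and |x - 45/11| = |134*11 - 45*33|/(33*11) = 11/363.
Cross-multiplying, 11*33 = 363 < 726 = 2*363, so 11/363 is smaller: the intermediate fraction 45/11 is closer to x than 4/1.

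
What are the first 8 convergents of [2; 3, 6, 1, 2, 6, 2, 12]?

2/1, 7/3, 44/19, 51/22, 146/63, 927/400, 2000/863, 24927/10756

Using the convergent recurrence p_i = a_i*p_{i-1} + p_{i-2}, q_i = a_i*q_{i-1} + q_{i-2} with p_{-2}=0, p_{-1}=1, q_{-2}=1, q_{-1}=0:
  i=0: a_0=2, p_0 = 2*1 + 0 = 2, q_0 = 2*0 + 1 = 1.
  i=1: a_1=3, p_1 = 3*2 + 1 = 7, q_1 = 3*1 + 0 = 3.
  i=2: a_2=6, p_2 = 6*7 + 2 = 44, q_2 = 6*3 + 1 = 19.
  i=3: a_3=1, p_3 = 1*44 + 7 = 51, q_3 = 1*19 + 3 = 22.
  i=4: a_4=2, p_4 = 2*51 + 44 = 146, q_4 = 2*22 + 19 = 63.
  i=5: a_5=6, p_5 = 6*146 + 51 = 927, q_5 = 6*63 + 22 = 400.
  i=6: a_6=2, p_6 = 2*927 + 146 = 2000, q_6 = 2*400 + 63 = 863.
  i=7: a_7=12, p_7 = 12*2000 + 927 = 24927, q_7 = 12*863 + 400 = 10756.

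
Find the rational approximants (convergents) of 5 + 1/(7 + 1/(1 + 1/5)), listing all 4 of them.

Using the convergent recurrence p_i = a_i*p_{i-1} + p_{i-2}, q_i = a_i*q_{i-1} + q_{i-2} with p_{-2}=0, p_{-1}=1, q_{-2}=1, q_{-1}=0:
  i=0: a_0=5, p_0 = 5*1 + 0 = 5, q_0 = 5*0 + 1 = 1.
  i=1: a_1=7, p_1 = 7*5 + 1 = 36, q_1 = 7*1 + 0 = 7.
  i=2: a_2=1, p_2 = 1*36 + 5 = 41, q_2 = 1*7 + 1 = 8.
  i=3: a_3=5, p_3 = 5*41 + 36 = 241, q_3 = 5*8 + 7 = 47.

5/1, 36/7, 41/8, 241/47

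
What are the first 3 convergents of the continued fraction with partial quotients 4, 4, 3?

4/1, 17/4, 55/13

Using the convergent recurrence p_i = a_i*p_{i-1} + p_{i-2}, q_i = a_i*q_{i-1} + q_{i-2} with p_{-2}=0, p_{-1}=1, q_{-2}=1, q_{-1}=0:
  i=0: a_0=4, p_0 = 4*1 + 0 = 4, q_0 = 4*0 + 1 = 1.
  i=1: a_1=4, p_1 = 4*4 + 1 = 17, q_1 = 4*1 + 0 = 4.
  i=2: a_2=3, p_2 = 3*17 + 4 = 55, q_2 = 3*4 + 1 = 13.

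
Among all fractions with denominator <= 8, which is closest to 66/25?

Expand x = 66/25 as a continued fraction with the Euclidean algorithm:
  66 = 2*25 + 16, so a_0 = 2.
  25 = 1*16 + 9, so a_1 = 1.
  16 = 1*9 + 7, so a_2 = 1.
  9 = 1*7 + 2, so a_3 = 1.
  7 = 3*2 + 1, so a_4 = 3.
  2 = 2*1 + 0, so a_5 = 2.
so x = [2; 1, 1, 1, 3, 2].
Convergents (p_i = a_i*p_{i-1} + p_{i-2}, q_i = a_i*q_{i-1} + q_{i-2} with p_{-2}=0, p_{-1}=1, q_{-2}=1, q_{-1}=0), until the denominator exceeds 8:
  i=0: a_0=2, p_0 = 2*1 + 0 = 2, q_0 = 2*0 + 1 = 1.
  i=1: a_1=1, p_1 = 1*2 + 1 = 3, q_1 = 1*1 + 0 = 1.
  i=2: a_2=1, p_2 = 1*3 + 2 = 5, q_2 = 1*1 + 1 = 2.
  i=3: a_3=1, p_3 = 1*5 + 3 = 8, q_3 = 1*2 + 1 = 3.
  i=4: a_4=3, p_4 = 3*8 + 5 = 29, q_4 = 3*3 + 2 = 11.
q_4 = 11 > 8, so the last convergent with denominator <= 8 is p_3/q_3 = 8/3.
The closest fraction with denominator <= 8 is either p_3/q_3 or the intermediate fraction (k*p_3 + p_2)/(k*q_3 + q_2) with the largest k >= 1 whose denominator stays <= 8; these approach x as k grows, and every other convergent or intermediate fraction in range is farther away.
Largest k: floor((8 - q_2)/q_3) = floor((8 - 2)/3) = 2.
That gives (2*8 + 5)/(2*3 + 2) = 21/8.
Compare the errors: |x - 8/3| = |66*3 - 8*25|/(25*3) = 2/75, and |x - 21/8| = |66*8 - 21*25|/(25*8) = 3/200.
Cross-multiplying, 3*75 = 225 < 400 = 2*200, so 3/200 is smaller: the intermediate fraction 21/8 is closer to x than 8/3.

21/8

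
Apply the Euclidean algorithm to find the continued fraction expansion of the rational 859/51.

[16; 1, 5, 2, 1, 2]

Run the Euclidean algorithm on 859 and 51; the successive quotients are the partial quotients a_0, a_1, ... (each step inverts the fractional part left over by the previous one):
  859 = 16*51 + 43, so a_0 = 16.
  51 = 1*43 + 8, so a_1 = 1.
  43 = 5*8 + 3, so a_2 = 5.
  8 = 2*3 + 2, so a_3 = 2.
  3 = 1*2 + 1, so a_4 = 1.
  2 = 2*1 + 0, so a_5 = 2.
The remainder reaches 0 after 6 divisions, so the expansion has 6 partial quotients, read off in order.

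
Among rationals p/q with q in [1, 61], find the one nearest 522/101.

305/59

Expand x = 522/101 as a continued fraction with the Euclidean algorithm:
  522 = 5*101 + 17, so a_0 = 5.
  101 = 5*17 + 16, so a_1 = 5.
  17 = 1*16 + 1, so a_2 = 1.
  16 = 16*1 + 0, so a_3 = 16.
so x = [5; 5, 1, 16].
Convergents (p_i = a_i*p_{i-1} + p_{i-2}, q_i = a_i*q_{i-1} + q_{i-2} with p_{-2}=0, p_{-1}=1, q_{-2}=1, q_{-1}=0), until the denominator exceeds 61:
  i=0: a_0=5, p_0 = 5*1 + 0 = 5, q_0 = 5*0 + 1 = 1.
  i=1: a_1=5, p_1 = 5*5 + 1 = 26, q_1 = 5*1 + 0 = 5.
  i=2: a_2=1, p_2 = 1*26 + 5 = 31, q_2 = 1*5 + 1 = 6.
  i=3: a_3=16, p_3 = 16*31 + 26 = 522, q_3 = 16*6 + 5 = 101.
q_3 = 101 > 61, so the last convergent with denominator <= 61 is p_2/q_2 = 31/6.
The closest fraction with denominator <= 61 is either p_2/q_2 or the intermediate fraction (k*p_2 + p_1)/(k*q_2 + q_1) with the largest k >= 1 whose denominator stays <= 61; these approach x as k grows, and every other convergent or intermediate fraction in range is farther away.
Largest k: floor((61 - q_1)/q_2) = floor((61 - 5)/6) = 9.
That gives (9*31 + 26)/(9*6 + 5) = 305/59.
Compare the errors: |x - 31/6| = |522*6 - 31*101|/(101*6) = 1/606, and |x - 305/59| = |522*59 - 305*101|/(101*59) = 7/5959.
Cross-multiplying, 7*606 = 4242 < 5959 = 1*5959, so 7/5959 is smaller: the intermediate fraction 305/59 is closer to x than 31/6.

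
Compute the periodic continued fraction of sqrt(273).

Write x_i = (sqrt(273) + m_i)/d_i with (m_0, d_0) = (0, 1). a_0 = floor(sqrt(273)) = 16, since 16^2 = 256 <= 273 < 289 = 17^2.
Iterate m_{i+1} = d_i*a_i - m_i, d_{i+1} = (273 - m_{i+1}^2)/d_i, a_{i+1} = floor((a_0 + m_{i+1})/d_{i+1}):
  m_1 = 1*16 - 0 = 16, d_1 = (273 - 16^2)/1 = 17/1 = 17, a_1 = floor((16 + 16)/17) = 1.
  m_2 = 17*1 - 16 = 1, d_2 = (273 - 1^2)/17 = 272/17 = 16, a_2 = floor((16 + 1)/16) = 1.
  m_3 = 16*1 - 1 = 15, d_3 = (273 - 15^2)/16 = 48/16 = 3, a_3 = floor((16 + 15)/3) = 10.
  m_4 = 3*10 - 15 = 15, d_4 = (273 - 15^2)/3 = 48/3 = 16, a_4 = floor((16 + 15)/16) = 1.
  m_5 = 16*1 - 15 = 1, d_5 = (273 - 1^2)/16 = 272/16 = 17, a_5 = floor((16 + 1)/17) = 1.
  m_6 = 17*1 - 1 = 16, d_6 = (273 - 16^2)/17 = 17/17 = 1, a_6 = floor((16 + 16)/1) = 32.
  m_7 = 1*32 - 16 = 16, d_7 = (273 - 16^2)/1 = 17/1 = 17: (m_7, d_7) = (m_1, d_1) = (16, 17), so from here the quotients repeat a_1, ..., a_6; the period length is 6.
Hence the expansion of sqrt(273) is a_0 = 16 followed by the repeating block 1, 1, 10, 1, 1, 32 (period 6).

[16; (1, 1, 10, 1, 1, 32)]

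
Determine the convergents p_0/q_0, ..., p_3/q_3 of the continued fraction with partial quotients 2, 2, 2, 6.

2/1, 5/2, 12/5, 77/32

Using the convergent recurrence p_i = a_i*p_{i-1} + p_{i-2}, q_i = a_i*q_{i-1} + q_{i-2} with p_{-2}=0, p_{-1}=1, q_{-2}=1, q_{-1}=0:
  i=0: a_0=2, p_0 = 2*1 + 0 = 2, q_0 = 2*0 + 1 = 1.
  i=1: a_1=2, p_1 = 2*2 + 1 = 5, q_1 = 2*1 + 0 = 2.
  i=2: a_2=2, p_2 = 2*5 + 2 = 12, q_2 = 2*2 + 1 = 5.
  i=3: a_3=6, p_3 = 6*12 + 5 = 77, q_3 = 6*5 + 2 = 32.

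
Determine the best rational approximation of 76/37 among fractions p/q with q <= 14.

29/14

Expand x = 76/37 as a continued fraction with the Euclidean algorithm:
  76 = 2*37 + 2, so a_0 = 2.
  37 = 18*2 + 1, so a_1 = 18.
  2 = 2*1 + 0, so a_2 = 2.
so x = [2; 18, 2].
Convergents (p_i = a_i*p_{i-1} + p_{i-2}, q_i = a_i*q_{i-1} + q_{i-2} with p_{-2}=0, p_{-1}=1, q_{-2}=1, q_{-1}=0), until the denominator exceeds 14:
  i=0: a_0=2, p_0 = 2*1 + 0 = 2, q_0 = 2*0 + 1 = 1.
  i=1: a_1=18, p_1 = 18*2 + 1 = 37, q_1 = 18*1 + 0 = 18.
q_1 = 18 > 14, so the last convergent with denominator <= 14 is p_0/q_0 = 2/1.
The closest fraction with denominator <= 14 is either p_0/q_0 or the intermediate fraction (k*p_0 + p_{-1})/(k*q_0 + q_{-1}) with the largest k >= 1 whose denominator stays <= 14; these approach x as k grows, and every other convergent or intermediate fraction in range is farther away.
Largest k: floor((14 - q_{-1})/q_0) = floor((14 - 0)/1) = 14 (using the seeds p_{-1} = 1, q_{-1} = 0).
That gives (14*2 + 1)/(14*1 + 0) = 29/14.
Compare the errors: |x - 2/1| = |76*1 - 2*37|/(37*1) = 2/37, and |x - 29/14| = |76*14 - 29*37|/(37*14) = 9/518.
Cross-multiplying, 9*37 = 333 < 1036 = 2*518, so 9/518 is smaller: the intermediate fraction 29/14 is closer to x than 2/1.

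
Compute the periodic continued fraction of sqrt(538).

[23; (5, 7, 1, 1, 7, 5, 46)]

Write x_i = (sqrt(538) + m_i)/d_i with (m_0, d_0) = (0, 1). a_0 = floor(sqrt(538)) = 23, since 23^2 = 529 <= 538 < 576 = 24^2.
Iterate m_{i+1} = d_i*a_i - m_i, d_{i+1} = (538 - m_{i+1}^2)/d_i, a_{i+1} = floor((a_0 + m_{i+1})/d_{i+1}):
  m_1 = 1*23 - 0 = 23, d_1 = (538 - 23^2)/1 = 9/1 = 9, a_1 = floor((23 + 23)/9) = 5.
  m_2 = 9*5 - 23 = 22, d_2 = (538 - 22^2)/9 = 54/9 = 6, a_2 = floor((23 + 22)/6) = 7.
  m_3 = 6*7 - 22 = 20, d_3 = (538 - 20^2)/6 = 138/6 = 23, a_3 = floor((23 + 20)/23) = 1.
  m_4 = 23*1 - 20 = 3, d_4 = (538 - 3^2)/23 = 529/23 = 23, a_4 = floor((23 + 3)/23) = 1.
  m_5 = 23*1 - 3 = 20, d_5 = (538 - 20^2)/23 = 138/23 = 6, a_5 = floor((23 + 20)/6) = 7.
  m_6 = 6*7 - 20 = 22, d_6 = (538 - 22^2)/6 = 54/6 = 9, a_6 = floor((23 + 22)/9) = 5.
  m_7 = 9*5 - 22 = 23, d_7 = (538 - 23^2)/9 = 9/9 = 1, a_7 = floor((23 + 23)/1) = 46.
  m_8 = 1*46 - 23 = 23, d_8 = (538 - 23^2)/1 = 9/1 = 9: (m_8, d_8) = (m_1, d_1) = (23, 9), so from here the quotients repeat a_1, ..., a_7; the period length is 7.
Hence the expansion of sqrt(538) is a_0 = 23 followed by the repeating block 5, 7, 1, 1, 7, 5, 46 (period 7).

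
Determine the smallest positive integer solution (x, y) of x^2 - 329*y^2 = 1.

First expand sqrt(329) as a continued fraction. With x_i = (sqrt(329) + m_i)/d_i and (m_0, d_0) = (0, 1): a_0 = floor(sqrt(329)) = 18, since 18^2 = 324 <= 329 < 361 = 19^2.
Iterate m_{i+1} = d_i*a_i - m_i, d_{i+1} = (329 - m_{i+1}^2)/d_i, a_{i+1} = floor((a_0 + m_{i+1})/d_{i+1}):
  m_1 = 1*18 - 0 = 18, d_1 = (329 - 18^2)/1 = 5/1 = 5, a_1 = floor((18 + 18)/5) = 7.
  m_2 = 5*7 - 18 = 17, d_2 = (329 - 17^2)/5 = 40/5 = 8, a_2 = floor((18 + 17)/8) = 4.
  m_3 = 8*4 - 17 = 15, d_3 = (329 - 15^2)/8 = 104/8 = 13, a_3 = floor((18 + 15)/13) = 2.
  m_4 = 13*2 - 15 = 11, d_4 = (329 - 11^2)/13 = 208/13 = 16, a_4 = floor((18 + 11)/16) = 1.
  m_5 = 16*1 - 11 = 5, d_5 = (329 - 5^2)/16 = 304/16 = 19, a_5 = floor((18 + 5)/19) = 1.
  m_6 = 19*1 - 5 = 14, d_6 = (329 - 14^2)/19 = 133/19 = 7, a_6 = floor((18 + 14)/7) = 4.
  m_7 = 7*4 - 14 = 14, d_7 = (329 - 14^2)/7 = 133/7 = 19, a_7 = floor((18 + 14)/19) = 1.
  m_8 = 19*1 - 14 = 5, d_8 = (329 - 5^2)/19 = 304/19 = 16, a_8 = floor((18 + 5)/16) = 1.
  m_9 = 16*1 - 5 = 11, d_9 = (329 - 11^2)/16 = 208/16 = 13, a_9 = floor((18 + 11)/13) = 2.
  m_10 = 13*2 - 11 = 15, d_10 = (329 - 15^2)/13 = 104/13 = 8, a_10 = floor((18 + 15)/8) = 4.
  m_11 = 8*4 - 15 = 17, d_11 = (329 - 17^2)/8 = 40/8 = 5, a_11 = floor((18 + 17)/5) = 7.
  m_12 = 5*7 - 17 = 18, d_12 = (329 - 18^2)/5 = 5/5 = 1, a_12 = floor((18 + 18)/1) = 36.
  m_13 = 1*36 - 18 = 18, d_13 = (329 - 18^2)/1 = 5/1 = 5: (m_13, d_13) = (m_1, d_1) = (18, 5), so from here the quotients repeat a_1, ..., a_12; the period length is 12.
So sqrt(329) = [18; (7, 4, 2, 1, 1, 4, 1, 1, 2, 4, 7, 36)] with period length k = 12.
k is even, so the fundamental solution of x^2 - 329y^2 = 1 is (p_{k-1}, q_{k-1}) = (p_11, q_11); compute convergents through index 11.
Convergents (p_i = a_i*p_{i-1} + p_{i-2}, q_i = a_i*q_{i-1} + q_{i-2} with p_{-2}=0, p_{-1}=1, q_{-2}=1, q_{-1}=0):
  i=0: a_0=18, p_0 = 18*1 + 0 = 18, q_0 = 18*0 + 1 = 1.
  i=1: a_1=7, p_1 = 7*18 + 1 = 127, q_1 = 7*1 + 0 = 7.
  i=2: a_2=4, p_2 = 4*127 + 18 = 526, q_2 = 4*7 + 1 = 29.
  i=3: a_3=2, p_3 = 2*526 + 127 = 1179, q_3 = 2*29 + 7 = 65.
  i=4: a_4=1, p_4 = 1*1179 + 526 = 1705, q_4 = 1*65 + 29 = 94.
  i=5: a_5=1, p_5 = 1*1705 + 1179 = 2884, q_5 = 1*94 + 65 = 159.
  i=6: a_6=4, p_6 = 4*2884 + 1705 = 13241, q_6 = 4*159 + 94 = 730.
  i=7: a_7=1, p_7 = 1*13241 + 2884 = 16125, q_7 = 1*730 + 159 = 889.
  i=8: a_8=1, p_8 = 1*16125 + 13241 = 29366, q_8 = 1*889 + 730 = 1619.
  i=9: a_9=2, p_9 = 2*29366 + 16125 = 74857, q_9 = 2*1619 + 889 = 4127.
  i=10: a_10=4, p_10 = 4*74857 + 29366 = 328794, q_10 = 4*4127 + 1619 = 18127.
  i=11: a_11=7, p_11 = 7*328794 + 74857 = 2376415, q_11 = 7*18127 + 4127 = 131016.
Check: 2376415^2 - 329*131016^2 = 5647348252225 - 5647348252224 = 1, so (x, y) = (2376415, 131016) solves the equation, and by the theorem it is the least positive solution.

(x, y) = (2376415, 131016)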